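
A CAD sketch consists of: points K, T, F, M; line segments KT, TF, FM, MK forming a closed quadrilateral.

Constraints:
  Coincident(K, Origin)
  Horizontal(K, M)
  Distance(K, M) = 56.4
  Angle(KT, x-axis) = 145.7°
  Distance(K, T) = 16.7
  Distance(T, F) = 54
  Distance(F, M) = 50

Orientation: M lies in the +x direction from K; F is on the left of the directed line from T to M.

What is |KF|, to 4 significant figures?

51.19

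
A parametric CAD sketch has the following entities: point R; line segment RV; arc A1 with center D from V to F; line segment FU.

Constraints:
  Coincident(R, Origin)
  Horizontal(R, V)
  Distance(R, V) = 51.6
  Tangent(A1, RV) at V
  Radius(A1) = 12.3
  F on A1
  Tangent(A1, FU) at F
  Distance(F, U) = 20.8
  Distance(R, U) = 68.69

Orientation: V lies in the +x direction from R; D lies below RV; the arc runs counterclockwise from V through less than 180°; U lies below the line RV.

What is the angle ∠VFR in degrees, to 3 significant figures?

84.6°

R is at the origin; RV is horizontal with |RV| = 51.6 and V on the +x side, so V = (51.6, 0.00). The tangent condition forces DV to be normal to RV, so D = V + (0, -12.3) = (51.6, -12.3). Since DF ⟂ FU (tangency), |DU| = √(12.3² + 20.8²) = 24.2 regardless of where F sits on A1. So U lies on both circle(R, 68.69) and circle(D, 24.2); the below-RV intersection is U = (58.9, -35.3). F is the foot of the tangent from U: F = (43.4, -21.5).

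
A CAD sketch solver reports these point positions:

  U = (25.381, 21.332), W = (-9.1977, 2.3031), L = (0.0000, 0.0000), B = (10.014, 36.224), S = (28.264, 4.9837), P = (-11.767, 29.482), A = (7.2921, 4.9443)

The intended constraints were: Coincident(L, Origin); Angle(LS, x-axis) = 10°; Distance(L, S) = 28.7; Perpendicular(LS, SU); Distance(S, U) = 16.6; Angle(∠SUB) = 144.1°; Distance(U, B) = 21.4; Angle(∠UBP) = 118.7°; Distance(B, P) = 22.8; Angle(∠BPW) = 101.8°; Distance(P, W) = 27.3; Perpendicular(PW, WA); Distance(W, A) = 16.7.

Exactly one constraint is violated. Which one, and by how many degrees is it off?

Perpendicular(PW, WA) — off by 3.70°.

L = (0.00, 0.00) ✓; LS at 10.00° ✓; |LS| = 28.70 ✓; ∠(LS, SU) = 90.00° ✓; |SU| = 16.60 ✓; ∠SUB = 144.1° ✓; |UB| = 21.40 ✓; ∠UBP = 118.7° ✓; |BP| = 22.80 ✓; ∠BPW = 101.8° ✓; |PW| = 27.30 ✓; ∠(PW, WA) = 93.70° ✗; |WA| = 16.70 ✓.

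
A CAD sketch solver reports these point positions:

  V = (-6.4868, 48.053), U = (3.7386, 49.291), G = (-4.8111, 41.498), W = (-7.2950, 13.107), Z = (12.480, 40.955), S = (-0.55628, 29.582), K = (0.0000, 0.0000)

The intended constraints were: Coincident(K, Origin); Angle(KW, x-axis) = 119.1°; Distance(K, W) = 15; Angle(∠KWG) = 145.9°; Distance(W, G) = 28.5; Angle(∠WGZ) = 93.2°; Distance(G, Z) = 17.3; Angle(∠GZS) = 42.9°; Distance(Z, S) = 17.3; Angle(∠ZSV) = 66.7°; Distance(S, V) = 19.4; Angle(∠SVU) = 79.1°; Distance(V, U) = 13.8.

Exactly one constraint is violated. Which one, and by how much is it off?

Distance(V, U) = 13.8 — off by 3.50.

K = (0.00, 0.00) ✓; KW at 119.1° ✓; |KW| = 15.00 ✓; ∠KWG = 145.9° ✓; |WG| = 28.50 ✓; ∠WGZ = 93.20° ✓; |GZ| = 17.30 ✓; ∠GZS = 42.90° ✓; |ZS| = 17.30 ✓; ∠ZSV = 66.70° ✓; |SV| = 19.40 ✓; ∠SVU = 79.10° ✓; |VU| = 10.30 ✗.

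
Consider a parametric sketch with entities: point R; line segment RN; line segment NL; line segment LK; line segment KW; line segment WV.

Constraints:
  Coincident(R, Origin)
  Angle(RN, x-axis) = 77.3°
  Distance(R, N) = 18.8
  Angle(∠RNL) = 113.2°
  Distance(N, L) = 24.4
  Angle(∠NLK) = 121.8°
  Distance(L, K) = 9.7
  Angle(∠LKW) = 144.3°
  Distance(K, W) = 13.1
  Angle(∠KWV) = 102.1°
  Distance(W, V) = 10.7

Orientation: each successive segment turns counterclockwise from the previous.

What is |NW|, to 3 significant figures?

35.7

∠NLK = 121.8° gives LK at -158° from the x-axis; with |LK| = 9.7, K = (-24.6, 29.0). ∠LKW = 144.3° gives KW at -122° from the x-axis; with |KW| = 13.1, W = (-31.5, 17.9). Then |NW| = |W − N| = 35.7.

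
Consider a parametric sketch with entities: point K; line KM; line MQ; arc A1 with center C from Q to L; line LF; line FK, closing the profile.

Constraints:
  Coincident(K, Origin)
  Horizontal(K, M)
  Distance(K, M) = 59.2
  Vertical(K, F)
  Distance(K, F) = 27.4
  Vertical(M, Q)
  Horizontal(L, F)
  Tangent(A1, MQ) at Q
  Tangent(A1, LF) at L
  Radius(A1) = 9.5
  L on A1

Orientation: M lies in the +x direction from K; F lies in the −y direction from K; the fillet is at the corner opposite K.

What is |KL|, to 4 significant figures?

56.75

K is at the origin; K and M share the same y with |KM| = 59.2 and M on the +x side, so M = (59.20, 0.000). K and F share the same x with |KF| = 27.4 and F on the −y side, so F = (0.000, -27.40). The virtual corner opposite K is at (59.20, -27.40). Tangency of A1 to MQ means the radius CQ is perpendicular to MQ and the tangent condition forces CL to be normal to LF, with radius 9.5, so the center C sits 9.5 in from both sides at C = (49.70, -17.90). That places the tangent points at Q = (59.20, -17.90) on MQ and L = (49.70, -27.40) on LF. Then |KL| = |L − K| = 56.75.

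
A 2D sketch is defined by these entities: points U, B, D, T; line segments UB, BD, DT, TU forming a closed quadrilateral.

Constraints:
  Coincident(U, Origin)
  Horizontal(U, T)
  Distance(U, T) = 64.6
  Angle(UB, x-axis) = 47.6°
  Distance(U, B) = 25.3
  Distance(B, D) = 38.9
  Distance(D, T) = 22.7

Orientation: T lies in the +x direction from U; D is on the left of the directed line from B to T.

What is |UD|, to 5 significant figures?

59.695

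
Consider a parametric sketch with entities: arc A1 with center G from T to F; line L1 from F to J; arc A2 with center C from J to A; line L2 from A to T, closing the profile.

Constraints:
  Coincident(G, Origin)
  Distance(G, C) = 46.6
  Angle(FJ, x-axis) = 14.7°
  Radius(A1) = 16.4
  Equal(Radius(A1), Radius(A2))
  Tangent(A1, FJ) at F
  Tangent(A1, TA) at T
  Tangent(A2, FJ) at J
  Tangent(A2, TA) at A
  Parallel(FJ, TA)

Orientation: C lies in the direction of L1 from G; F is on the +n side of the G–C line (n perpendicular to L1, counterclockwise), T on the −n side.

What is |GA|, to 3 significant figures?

49.4

The slot axis is L1's direction at 14.7°, so u = (cos 14.7°, sin 14.7°) = (0.967, 0.254) and n = (−sin 14.7°, cos 14.7°) = (-0.254, 0.967). G is at the origin and C lies 46.6 along u from G, so C = 46.6·u = (45.1, 11.8). Tangency of A1 to both parallel lines with radius 16.4 puts F and T at G ± 16.4·n: F = (-4.16, 15.9), T = (4.16, -15.9). Equal radii place J and A the same way about C: J = C + 16.4·n = (40.9, 27.7), A = C − 16.4·n = (49.2, -4.04). Then |GA| = |A − G| = 49.4.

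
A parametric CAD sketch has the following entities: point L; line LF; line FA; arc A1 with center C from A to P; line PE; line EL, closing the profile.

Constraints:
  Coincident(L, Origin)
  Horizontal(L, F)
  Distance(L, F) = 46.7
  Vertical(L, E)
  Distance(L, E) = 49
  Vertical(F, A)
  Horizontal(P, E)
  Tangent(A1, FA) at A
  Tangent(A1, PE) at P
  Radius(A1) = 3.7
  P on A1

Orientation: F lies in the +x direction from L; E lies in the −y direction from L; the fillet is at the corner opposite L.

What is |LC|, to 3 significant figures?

62.5

L is at the origin; LF is horizontal with |LF| = 46.7 and F on the +x side, so F = (46.7, 0.00). LE is vertical with |LE| = 49.0 and E on the −y side, so E = (0.00, -49.0). The virtual corner opposite L is at (46.7, -49.0). A1 meets FA tangentially, so CA is at right angles to FA and tangency of A1 to PE means the radius CP is perpendicular to PE, with radius 3.7, so the center C sits 3.7 in from both sides at C = (43.0, -45.3). Then |LC| = |C − L| = 62.5.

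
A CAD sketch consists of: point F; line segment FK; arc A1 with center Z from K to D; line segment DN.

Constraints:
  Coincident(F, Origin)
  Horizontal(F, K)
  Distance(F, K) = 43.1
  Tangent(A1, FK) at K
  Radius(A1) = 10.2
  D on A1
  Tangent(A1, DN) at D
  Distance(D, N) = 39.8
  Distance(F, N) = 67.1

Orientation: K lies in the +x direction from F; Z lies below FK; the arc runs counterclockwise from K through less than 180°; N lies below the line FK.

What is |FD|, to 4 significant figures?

35.60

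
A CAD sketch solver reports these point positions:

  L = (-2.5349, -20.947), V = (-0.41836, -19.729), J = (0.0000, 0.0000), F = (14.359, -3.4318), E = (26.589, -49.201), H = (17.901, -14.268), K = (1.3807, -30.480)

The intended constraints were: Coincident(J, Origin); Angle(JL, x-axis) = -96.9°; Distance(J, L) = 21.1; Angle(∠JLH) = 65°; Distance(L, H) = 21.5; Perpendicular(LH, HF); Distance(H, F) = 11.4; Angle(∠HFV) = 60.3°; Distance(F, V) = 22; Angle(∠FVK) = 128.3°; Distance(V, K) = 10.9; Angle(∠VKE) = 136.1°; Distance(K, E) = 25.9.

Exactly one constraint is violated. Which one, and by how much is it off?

Distance(K, E) = 25.9 — off by 5.50.

J = (0.00, 0.00) ✓; JL at -96.90° ✓; |JL| = 21.10 ✓; ∠JLH = 65.00° ✓; |LH| = 21.50 ✓; ∠(LH, HF) = 90.00° ✓; |HF| = 11.40 ✓; ∠HFV = 60.30° ✓; |FV| = 22.00 ✓; ∠FVK = 128.3° ✓; |VK| = 10.90 ✓; ∠VKE = 136.1° ✓; |KE| = 31.40 ✗.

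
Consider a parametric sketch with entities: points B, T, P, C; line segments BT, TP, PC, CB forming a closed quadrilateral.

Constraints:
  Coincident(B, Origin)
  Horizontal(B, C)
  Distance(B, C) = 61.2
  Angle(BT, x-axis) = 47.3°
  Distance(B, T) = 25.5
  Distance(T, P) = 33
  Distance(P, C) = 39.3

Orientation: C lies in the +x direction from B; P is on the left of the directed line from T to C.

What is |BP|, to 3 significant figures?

58.0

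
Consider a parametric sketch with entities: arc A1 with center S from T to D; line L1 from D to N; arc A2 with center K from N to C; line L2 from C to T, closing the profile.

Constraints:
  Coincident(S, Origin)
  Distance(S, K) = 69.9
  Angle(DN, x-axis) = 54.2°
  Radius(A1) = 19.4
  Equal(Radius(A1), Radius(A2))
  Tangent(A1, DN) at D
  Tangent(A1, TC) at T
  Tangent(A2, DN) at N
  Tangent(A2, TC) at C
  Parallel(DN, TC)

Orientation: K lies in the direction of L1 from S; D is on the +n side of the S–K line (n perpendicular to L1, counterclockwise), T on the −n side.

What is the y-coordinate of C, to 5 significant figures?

45.345

The slot axis is L1's direction at 54.2°, so u = (cos 54.2°, sin 54.2°) = (0.58496, 0.81106) and n = (−sin 54.2°, cos 54.2°) = (-0.81106, 0.58496). S is at the origin and K lies 69.9 along u from S, so K = 69.9·u = (40.889, 56.693). Tangency of A1 to both parallel lines with radius 19.4 puts D and T at S ± 19.4·n: D = (-15.735, 11.348), T = (15.735, -11.348). Equal radii place N and C the same way about K: N = K + 19.4·n = (25.154, 68.042), C = K − 19.4·n = (56.623, 45.345). So C.y = 45.345.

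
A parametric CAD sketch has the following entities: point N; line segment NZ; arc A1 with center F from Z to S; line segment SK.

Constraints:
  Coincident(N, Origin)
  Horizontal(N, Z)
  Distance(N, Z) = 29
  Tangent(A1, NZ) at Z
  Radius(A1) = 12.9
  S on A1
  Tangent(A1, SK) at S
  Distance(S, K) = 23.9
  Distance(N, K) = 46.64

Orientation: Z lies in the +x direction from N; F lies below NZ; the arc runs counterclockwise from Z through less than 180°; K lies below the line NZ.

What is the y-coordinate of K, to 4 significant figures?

-39.68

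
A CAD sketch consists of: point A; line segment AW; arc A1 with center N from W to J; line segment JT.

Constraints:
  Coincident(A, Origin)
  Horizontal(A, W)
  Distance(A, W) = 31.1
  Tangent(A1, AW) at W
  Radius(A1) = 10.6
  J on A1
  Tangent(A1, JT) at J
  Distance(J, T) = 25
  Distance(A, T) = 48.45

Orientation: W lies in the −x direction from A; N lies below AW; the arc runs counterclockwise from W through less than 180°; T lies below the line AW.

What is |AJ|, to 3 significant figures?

43.4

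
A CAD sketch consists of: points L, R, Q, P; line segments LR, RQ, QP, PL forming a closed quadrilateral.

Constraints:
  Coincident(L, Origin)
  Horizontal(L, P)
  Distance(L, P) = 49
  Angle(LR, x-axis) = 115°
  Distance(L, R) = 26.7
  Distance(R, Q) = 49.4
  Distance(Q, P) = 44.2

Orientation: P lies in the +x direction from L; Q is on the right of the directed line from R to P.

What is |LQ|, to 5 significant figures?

22.701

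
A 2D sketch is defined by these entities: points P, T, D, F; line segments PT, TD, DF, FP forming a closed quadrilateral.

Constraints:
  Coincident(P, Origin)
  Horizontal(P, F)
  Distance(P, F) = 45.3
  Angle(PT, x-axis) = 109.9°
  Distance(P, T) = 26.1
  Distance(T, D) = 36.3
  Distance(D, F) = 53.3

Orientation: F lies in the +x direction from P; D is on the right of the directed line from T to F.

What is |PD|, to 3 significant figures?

13.5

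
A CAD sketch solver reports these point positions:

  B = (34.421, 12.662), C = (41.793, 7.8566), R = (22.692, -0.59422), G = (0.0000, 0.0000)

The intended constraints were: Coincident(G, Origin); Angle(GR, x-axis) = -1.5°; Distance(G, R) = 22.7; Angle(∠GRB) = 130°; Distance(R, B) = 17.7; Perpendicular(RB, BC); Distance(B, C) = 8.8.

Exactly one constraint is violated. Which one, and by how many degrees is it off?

Perpendicular(RB, BC) — off by 8.40°.

G = (0.00, 0.00) ✓; GR at -1.500° ✓; |GR| = 22.70 ✓; ∠GRB = 130.0° ✓; |RB| = 17.70 ✓; ∠(RB, BC) = 81.60° ✗; |BC| = 8.800 ✓.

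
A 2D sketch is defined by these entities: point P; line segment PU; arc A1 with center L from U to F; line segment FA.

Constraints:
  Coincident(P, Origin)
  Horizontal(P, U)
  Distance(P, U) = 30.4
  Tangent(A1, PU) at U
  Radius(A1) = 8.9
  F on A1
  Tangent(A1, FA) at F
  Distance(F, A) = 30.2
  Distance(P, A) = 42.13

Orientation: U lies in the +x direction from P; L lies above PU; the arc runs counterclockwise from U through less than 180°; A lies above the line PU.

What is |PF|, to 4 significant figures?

40.03

Checks: ∠(LU, UP) = 90.00° ✓; |LU| = 8.900 ✓; |LF| = 8.900 ✓; ∠(LF, FA) = 90.00° ✓; |FA| = 30.20 ✓; |PA| = 42.13 ✓.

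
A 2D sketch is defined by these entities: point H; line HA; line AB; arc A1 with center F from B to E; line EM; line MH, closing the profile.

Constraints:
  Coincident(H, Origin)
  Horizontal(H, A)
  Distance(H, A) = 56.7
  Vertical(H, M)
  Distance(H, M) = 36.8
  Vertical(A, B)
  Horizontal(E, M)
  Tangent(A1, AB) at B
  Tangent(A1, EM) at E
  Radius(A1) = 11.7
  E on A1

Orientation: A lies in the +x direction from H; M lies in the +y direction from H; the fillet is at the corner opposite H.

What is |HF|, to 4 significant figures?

51.53

HM is vertical with |HM| = 36.8 and M on the +y side, so M = (0.000, 36.80). The virtual corner opposite H is at (56.70, 36.80). A1 meets AB tangentially, so FB is at right angles to AB and tangency of A1 to EM means the radius FE is perpendicular to EM, with radius 11.7, so the center F sits 11.7 in from both sides at F = (45.00, 25.10). Then |HF| = |F − H| = 51.53.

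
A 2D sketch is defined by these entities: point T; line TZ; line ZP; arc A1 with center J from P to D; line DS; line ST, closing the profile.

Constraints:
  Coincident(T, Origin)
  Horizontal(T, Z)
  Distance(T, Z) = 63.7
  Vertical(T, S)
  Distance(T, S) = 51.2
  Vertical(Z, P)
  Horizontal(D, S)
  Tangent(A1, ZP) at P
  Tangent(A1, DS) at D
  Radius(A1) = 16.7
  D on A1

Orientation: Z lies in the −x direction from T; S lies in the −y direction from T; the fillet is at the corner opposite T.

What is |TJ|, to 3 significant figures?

58.3

T is at the origin; TZ is horizontal with |TZ| = 63.7 and Z on the −x side, so Z = (-63.7, 0.00). T and S share the same x with |TS| = 51.2 and S on the −y side, so S = (0.00, -51.2). The virtual corner opposite T is at (-63.7, -51.2). Since A1 is tangent to ZP there, JP ⟂ ZP and tangency of A1 to DS means the radius JD is perpendicular to DS, with radius 16.7, so the center J sits 16.7 in from both sides at J = (-47.0, -34.5). Then |TJ| = |J − T| = 58.3.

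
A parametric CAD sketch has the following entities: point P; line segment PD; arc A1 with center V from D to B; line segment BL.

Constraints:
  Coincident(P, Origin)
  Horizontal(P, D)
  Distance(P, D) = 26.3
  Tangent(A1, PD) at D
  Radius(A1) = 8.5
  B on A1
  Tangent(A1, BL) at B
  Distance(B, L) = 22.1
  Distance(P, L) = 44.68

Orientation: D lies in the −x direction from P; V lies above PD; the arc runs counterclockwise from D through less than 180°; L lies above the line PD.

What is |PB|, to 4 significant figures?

23.37

P is at the origin; PD is horizontal with |PD| = 26.3 and D on the −x side, so D = (-26.30, 0.000). The tangent condition forces VD to be normal to PD, so V = D + (0, 8.5) = (-26.30, 8.500). Since VB ⟂ BL (tangency), |VL| = √(8.5² + 22.1²) = 23.68 regardless of where B sits on A1. So L lies on both circle(P, 44.68) and circle(V, 23.68); the above-PD intersection is L = (-31.61, 31.57). B is the foot of the tangent from L: B = (-19.25, 13.25).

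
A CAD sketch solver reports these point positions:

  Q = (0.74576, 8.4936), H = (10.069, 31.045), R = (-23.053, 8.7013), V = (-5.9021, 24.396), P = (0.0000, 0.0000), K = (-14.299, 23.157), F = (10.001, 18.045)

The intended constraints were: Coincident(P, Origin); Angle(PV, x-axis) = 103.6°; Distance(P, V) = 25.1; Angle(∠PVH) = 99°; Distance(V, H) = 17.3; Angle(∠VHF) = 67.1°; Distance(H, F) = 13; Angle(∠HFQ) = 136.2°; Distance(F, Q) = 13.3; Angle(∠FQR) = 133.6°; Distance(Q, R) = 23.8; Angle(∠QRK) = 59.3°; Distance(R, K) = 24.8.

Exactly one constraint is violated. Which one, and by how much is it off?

Distance(R, K) = 24.8 — off by 7.90.

P = (0.00, 0.00) ✓; PV at 103.6° ✓; |PV| = 25.10 ✓; ∠PVH = 99.00° ✓; |VH| = 17.30 ✓; ∠VHF = 67.10° ✓; |HF| = 13.00 ✓; ∠HFQ = 136.2° ✓; |FQ| = 13.30 ✓; ∠FQR = 133.6° ✓; |QR| = 23.80 ✓; ∠QRK = 59.30° ✓; |RK| = 16.90 ✗.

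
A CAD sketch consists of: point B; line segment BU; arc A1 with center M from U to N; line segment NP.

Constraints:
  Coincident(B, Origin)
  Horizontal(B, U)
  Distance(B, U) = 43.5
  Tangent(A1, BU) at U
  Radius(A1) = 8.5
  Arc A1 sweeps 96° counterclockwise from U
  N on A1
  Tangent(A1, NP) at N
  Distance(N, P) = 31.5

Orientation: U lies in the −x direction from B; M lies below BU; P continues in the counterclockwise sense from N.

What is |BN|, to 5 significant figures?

52.795

B is at the origin; B and U share the same y with |BU| = 43.5 and U on the −x side, so U = (-43.500, 0.0000). A1 meets BU tangentially, so MU is at right angles to BU, so M = U + (0, -8.5) = (-43.500, -8.5000). On A1, U sits at bearing 90° from M; a 96° counterclockwise sweep puts N at bearing 186°, so N = M + 8.5·(cos 186°, sin 186°) = (-51.953, -9.3885). Then |BN| = |N − B| = 52.795.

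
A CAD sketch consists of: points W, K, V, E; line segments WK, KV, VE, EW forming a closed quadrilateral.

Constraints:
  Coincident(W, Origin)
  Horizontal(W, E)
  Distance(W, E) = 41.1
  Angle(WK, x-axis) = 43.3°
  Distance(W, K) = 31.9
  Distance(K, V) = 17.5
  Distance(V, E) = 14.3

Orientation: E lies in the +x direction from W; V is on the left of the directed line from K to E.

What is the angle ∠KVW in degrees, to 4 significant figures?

46.23°

W is at the origin; WE is horizontal with |WE| = 41.1 and E in +x, so E = (41.1, 0). WK runs at 43.3° with |WK| = 31.9, so K = (23.22, 21.88). V is determined by |KV| = 17.5 and |VE| = 14.3 together: it lies at the intersection of circle(K, 17.5) and circle(E, 14.3). With |KE| = 28.26, the foot of the radical line on KE is 15.93 from K and the perpendicular offset is √(17.5² − 15.93²) = 7.246. Taking the left-of-KE solution: V = (38.91, 14.13).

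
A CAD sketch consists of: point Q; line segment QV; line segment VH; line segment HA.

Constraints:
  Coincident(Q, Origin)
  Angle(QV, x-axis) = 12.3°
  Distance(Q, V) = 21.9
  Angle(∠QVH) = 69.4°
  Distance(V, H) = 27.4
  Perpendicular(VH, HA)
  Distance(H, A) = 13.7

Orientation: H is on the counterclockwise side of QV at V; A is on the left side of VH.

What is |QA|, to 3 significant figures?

20.8

∠QVH = 69.4°, so VH runs at 12.3° + (180° − 69.4°) = 123° from the x-axis; with |VH| = 27.4, H = V + 27.4·(cos 123°, sin 123°) = (6.51, 27.7). The perpendicularity gives HA at right angles to VH; with |HA| = 13.7 on the left of VH, A = H + 13.7·(-0.840, -0.543) = (-4.99, 20.2). Then |QA| = |A − Q| = 20.8.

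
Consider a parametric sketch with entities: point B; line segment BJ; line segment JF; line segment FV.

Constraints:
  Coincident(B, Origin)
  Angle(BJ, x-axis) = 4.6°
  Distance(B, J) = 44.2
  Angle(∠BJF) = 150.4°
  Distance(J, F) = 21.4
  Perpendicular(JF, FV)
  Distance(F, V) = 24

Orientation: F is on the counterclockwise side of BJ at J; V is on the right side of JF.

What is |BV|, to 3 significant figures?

75.4

B is at the origin; BJ runs at 4.6° with length 44.2, so J = 44.2·(cos 4.6°, sin 4.6°) = (44.1, 3.54). ∠BJF = 150.4°, so JF runs at 4.6° + (180° − 150.4°) = 34.2° from the x-axis; with |JF| = 21.4, F = J + 21.4·(cos 34.2°, sin 34.2°) = (61.8, 15.6). JF ⟂ FV; with |FV| = 24.0 on the right of JF, V = F + 24.0·(0.562, -0.827) = (75.2, -4.28). Then |BV| = |V − B| = 75.4.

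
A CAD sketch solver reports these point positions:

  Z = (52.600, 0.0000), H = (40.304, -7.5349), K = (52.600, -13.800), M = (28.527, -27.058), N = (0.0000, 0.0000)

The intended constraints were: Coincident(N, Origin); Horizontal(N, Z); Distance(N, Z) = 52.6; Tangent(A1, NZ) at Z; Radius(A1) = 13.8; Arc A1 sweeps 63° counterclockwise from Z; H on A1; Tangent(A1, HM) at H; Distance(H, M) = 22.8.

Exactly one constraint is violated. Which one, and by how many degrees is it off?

Tangent(A1, HM) at H — off by 4.10°.

N = (0.00, 0.00) ✓; N.y = 0.00, Z.y = 0.00 ✓; |NZ| = 52.60 ✓; ∠(KZ, ZN) = 90.00° ✓; |KZ| = 13.80 ✓; bearing(K→H) − bearing(K→Z) = 63.00° ✓; |KH| = 13.80 ✓; ∠(KH, HM) = 94.10° ✗; |HM| = 22.80 ✓.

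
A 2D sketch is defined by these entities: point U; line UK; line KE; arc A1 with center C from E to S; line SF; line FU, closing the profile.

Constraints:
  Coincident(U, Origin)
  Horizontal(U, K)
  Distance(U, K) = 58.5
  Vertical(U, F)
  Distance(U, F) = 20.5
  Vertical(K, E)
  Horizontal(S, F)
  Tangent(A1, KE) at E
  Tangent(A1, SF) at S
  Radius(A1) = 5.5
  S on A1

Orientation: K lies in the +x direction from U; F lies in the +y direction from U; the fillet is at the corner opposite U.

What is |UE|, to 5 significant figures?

60.392

The virtual corner opposite U is at (58.500, 20.500). Tangency of A1 to KE means the radius CE is perpendicular to KE and the tangent condition forces CS to be normal to SF, with radius 5.5, so the center C sits 5.5 in from both sides at C = (53.000, 15.000). That places the tangent points at E = (58.500, 15.000) on KE and S = (53.000, 20.500) on SF. Then |UE| = |E − U| = 60.392.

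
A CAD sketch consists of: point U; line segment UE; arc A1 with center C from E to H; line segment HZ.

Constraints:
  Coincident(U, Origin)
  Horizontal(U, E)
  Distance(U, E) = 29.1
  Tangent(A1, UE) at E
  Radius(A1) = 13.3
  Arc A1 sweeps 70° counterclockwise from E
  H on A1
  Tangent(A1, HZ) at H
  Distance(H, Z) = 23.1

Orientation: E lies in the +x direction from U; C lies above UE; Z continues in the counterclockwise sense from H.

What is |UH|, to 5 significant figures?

42.508

U is at the origin; UE is horizontal with |UE| = 29.1 and E on the +x side, so E = (29.100, 0.0000). Since A1 is tangent to UE there, CE ⟂ UE, so C = E + (0, 13.3) = (29.100, 13.300). On A1, E sits at bearing -90° from C; a 70° counterclockwise sweep puts H at bearing -20°, so H = C + 13.3·(cos -20°, sin -20°) = (41.598, 8.7511). Then |UH| = |H − U| = 42.508.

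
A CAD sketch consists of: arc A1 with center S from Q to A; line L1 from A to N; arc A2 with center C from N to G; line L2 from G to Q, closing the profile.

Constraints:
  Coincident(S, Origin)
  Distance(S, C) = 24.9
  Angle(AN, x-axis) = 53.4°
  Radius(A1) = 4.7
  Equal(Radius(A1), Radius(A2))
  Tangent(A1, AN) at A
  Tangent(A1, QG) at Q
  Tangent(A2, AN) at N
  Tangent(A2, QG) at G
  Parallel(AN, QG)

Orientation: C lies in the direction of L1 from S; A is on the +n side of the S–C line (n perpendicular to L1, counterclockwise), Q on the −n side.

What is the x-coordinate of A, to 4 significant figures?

-3.773

S is at the origin and C lies 24.9 along u from S, so C = 24.9·u = (14.85, 19.99). Tangency of A1 to both parallel lines with radius 4.7 puts A and Q at S ± 4.7·n: A = (-3.773, 2.802), Q = (3.773, -2.802). So A.x = -3.773.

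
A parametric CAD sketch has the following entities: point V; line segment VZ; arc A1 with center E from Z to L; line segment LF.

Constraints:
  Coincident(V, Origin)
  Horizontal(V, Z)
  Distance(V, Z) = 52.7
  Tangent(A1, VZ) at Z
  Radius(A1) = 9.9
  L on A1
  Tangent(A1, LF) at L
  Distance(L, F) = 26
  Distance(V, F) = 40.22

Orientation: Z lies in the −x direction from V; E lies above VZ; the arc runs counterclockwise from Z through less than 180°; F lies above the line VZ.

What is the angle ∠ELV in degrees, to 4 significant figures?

153.1°

V is at the origin; V and Z share the same y with |VZ| = 52.7 and Z on the −x side, so Z = (-52.70, 0.000). Tangency of A1 to VZ means the radius EZ is perpendicular to VZ, so E = Z + (0, 9.9) = (-52.70, 9.900). Since EL ⟂ LF (tangency), |EF| = √(9.9² + 26.0²) = 27.82 regardless of where L sits on A1. So F lies on both circle(V, 40.22) and circle(E, 27.82); the above-VZ intersection is F = (-30.32, 26.43). L is the foot of the tangent from F: L = (-44.37, 4.550).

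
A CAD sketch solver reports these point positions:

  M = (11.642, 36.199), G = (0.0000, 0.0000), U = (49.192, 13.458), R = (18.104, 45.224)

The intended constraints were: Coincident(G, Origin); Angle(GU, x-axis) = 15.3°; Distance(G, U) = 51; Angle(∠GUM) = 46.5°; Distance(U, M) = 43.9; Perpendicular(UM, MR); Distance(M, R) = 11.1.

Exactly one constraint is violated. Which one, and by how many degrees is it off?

Perpendicular(UM, MR) — off by 4.40°.

G = (0.00, 0.00) ✓; GU at 15.30° ✓; |GU| = 51.00 ✓; ∠GUM = 46.50° ✓; |UM| = 43.90 ✓; ∠(UM, MR) = 94.40° ✗; |MR| = 11.10 ✓.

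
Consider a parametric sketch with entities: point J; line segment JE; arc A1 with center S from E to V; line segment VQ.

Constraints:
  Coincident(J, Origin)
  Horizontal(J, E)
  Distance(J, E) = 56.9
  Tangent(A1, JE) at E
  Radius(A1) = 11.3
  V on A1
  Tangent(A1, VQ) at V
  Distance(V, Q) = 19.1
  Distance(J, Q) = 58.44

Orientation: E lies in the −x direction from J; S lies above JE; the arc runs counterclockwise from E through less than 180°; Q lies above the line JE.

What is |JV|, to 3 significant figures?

47.6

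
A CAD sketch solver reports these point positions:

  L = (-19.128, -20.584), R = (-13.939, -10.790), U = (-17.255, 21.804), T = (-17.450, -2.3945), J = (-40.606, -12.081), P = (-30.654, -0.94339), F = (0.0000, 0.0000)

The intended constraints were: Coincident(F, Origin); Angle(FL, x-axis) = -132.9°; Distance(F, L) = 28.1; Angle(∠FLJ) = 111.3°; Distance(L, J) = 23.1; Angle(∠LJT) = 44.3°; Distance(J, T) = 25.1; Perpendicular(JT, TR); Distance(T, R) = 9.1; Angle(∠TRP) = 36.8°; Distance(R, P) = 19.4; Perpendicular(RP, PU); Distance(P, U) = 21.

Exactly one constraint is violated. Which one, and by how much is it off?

Distance(P, U) = 21 — off by 5.40.

F = (0.00, 0.00) ✓; FL at -132.9° ✓; |FL| = 28.10 ✓; ∠FLJ = 111.3° ✓; |LJ| = 23.10 ✓; ∠LJT = 44.30° ✓; |JT| = 25.10 ✓; ∠(JT, TR) = 90.01° ✓; |TR| = 9.100 ✓; ∠TRP = 36.80° ✓; |RP| = 19.40 ✓; ∠(RP, PU) = 90.00° ✓; |PU| = 26.40 ✗.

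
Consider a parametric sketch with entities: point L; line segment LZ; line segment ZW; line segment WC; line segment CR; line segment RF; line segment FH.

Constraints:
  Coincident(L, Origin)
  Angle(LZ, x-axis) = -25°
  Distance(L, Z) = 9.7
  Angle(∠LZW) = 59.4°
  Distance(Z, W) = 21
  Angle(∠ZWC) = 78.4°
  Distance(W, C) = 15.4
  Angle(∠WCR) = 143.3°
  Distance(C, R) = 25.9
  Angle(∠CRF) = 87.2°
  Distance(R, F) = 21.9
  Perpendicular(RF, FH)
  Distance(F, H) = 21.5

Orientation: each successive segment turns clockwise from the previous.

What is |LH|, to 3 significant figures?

7.40

L is at the origin; LZ runs at -25.0° with length 9.7, so Z = (8.79, -4.10). ∠LZW = 59.4° gives ZW at -146° from the x-axis; with |ZW| = 21.0, W = (-8.54, -16.0). ∠ZWC = 78.4° gives WC at 113° from the x-axis; with |WC| = 15.4, C = (-14.5, -1.77). ∠WCR = 143.3° gives CR at 76.1° from the x-axis; with |CR| = 25.9, R = (-8.28, 23.4). ∠CRF = 87.2° gives RF at -16.7° from the x-axis; with |RF| = 21.9, F = (12.7, 17.1). RF is perpendicular to FH, so FH runs at -107°; with |FH| = 21.5, H = (6.52, -3.51). Then |LH| = |H − L| = 7.40.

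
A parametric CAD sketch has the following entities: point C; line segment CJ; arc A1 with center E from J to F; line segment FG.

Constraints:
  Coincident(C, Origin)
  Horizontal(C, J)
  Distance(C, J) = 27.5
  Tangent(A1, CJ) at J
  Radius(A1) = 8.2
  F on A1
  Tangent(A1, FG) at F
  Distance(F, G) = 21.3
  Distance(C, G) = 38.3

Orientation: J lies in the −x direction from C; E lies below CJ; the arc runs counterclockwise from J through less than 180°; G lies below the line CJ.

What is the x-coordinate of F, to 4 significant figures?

-34.43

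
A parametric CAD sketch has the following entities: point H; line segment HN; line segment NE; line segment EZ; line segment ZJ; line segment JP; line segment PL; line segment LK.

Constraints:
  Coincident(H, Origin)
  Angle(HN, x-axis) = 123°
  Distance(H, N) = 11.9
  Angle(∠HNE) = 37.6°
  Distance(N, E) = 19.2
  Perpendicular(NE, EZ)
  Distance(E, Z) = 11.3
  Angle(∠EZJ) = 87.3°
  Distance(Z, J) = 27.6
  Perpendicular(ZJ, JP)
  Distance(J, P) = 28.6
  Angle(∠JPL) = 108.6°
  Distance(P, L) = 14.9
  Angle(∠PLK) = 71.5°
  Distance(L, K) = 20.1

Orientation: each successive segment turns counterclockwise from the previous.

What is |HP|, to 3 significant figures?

30.6

H is at the origin; HN runs at 123.0° with length 11.9, so N = (-6.48, 9.98). ∠HNE = 37.6° gives NE at -94.6° from the x-axis; with |NE| = 19.2, E = (-8.02, -9.16). NE is perpendicular to EZ, so EZ runs at -4.60°; with |EZ| = 11.3, Z = (3.24, -10.1). ∠EZJ = 87.3° gives ZJ at 88.1° from the x-axis; with |ZJ| = 27.6, J = (4.16, 17.5). ZJ ⟂ JP, so JP runs at 178°; with |JP| = 28.6, P = (-24.4, 18.5). Then |HP| = |P − H| = 30.6.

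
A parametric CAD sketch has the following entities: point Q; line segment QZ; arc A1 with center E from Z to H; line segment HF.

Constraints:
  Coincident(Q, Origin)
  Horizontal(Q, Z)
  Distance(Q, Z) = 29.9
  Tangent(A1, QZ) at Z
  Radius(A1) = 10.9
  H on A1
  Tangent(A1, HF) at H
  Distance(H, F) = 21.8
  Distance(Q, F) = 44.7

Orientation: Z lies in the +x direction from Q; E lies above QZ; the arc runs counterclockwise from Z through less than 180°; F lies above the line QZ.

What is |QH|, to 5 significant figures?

42.548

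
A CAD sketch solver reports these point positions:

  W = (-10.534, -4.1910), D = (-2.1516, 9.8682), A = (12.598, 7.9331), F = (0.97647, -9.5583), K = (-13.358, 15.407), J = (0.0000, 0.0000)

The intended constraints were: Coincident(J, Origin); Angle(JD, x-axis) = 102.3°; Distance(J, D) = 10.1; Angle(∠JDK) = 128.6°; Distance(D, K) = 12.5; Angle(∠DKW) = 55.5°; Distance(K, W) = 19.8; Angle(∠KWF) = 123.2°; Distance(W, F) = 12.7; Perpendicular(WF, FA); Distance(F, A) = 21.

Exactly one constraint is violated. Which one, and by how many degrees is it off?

Perpendicular(WF, FA) — off by 8.60°.

J = (0.00, 0.00) ✓; JD at 102.3° ✓; |JD| = 10.10 ✓; ∠JDK = 128.6° ✓; |DK| = 12.50 ✓; ∠DKW = 55.50° ✓; |KW| = 19.80 ✓; ∠KWF = 123.2° ✓; |WF| = 12.70 ✓; ∠(WF, FA) = 81.40° ✗; |FA| = 21.00 ✓.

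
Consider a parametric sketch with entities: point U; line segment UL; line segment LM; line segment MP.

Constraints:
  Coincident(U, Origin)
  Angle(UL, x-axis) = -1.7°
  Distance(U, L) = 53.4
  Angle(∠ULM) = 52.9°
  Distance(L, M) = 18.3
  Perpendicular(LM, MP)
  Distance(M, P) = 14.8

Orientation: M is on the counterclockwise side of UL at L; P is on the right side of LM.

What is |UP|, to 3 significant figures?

59.1

∠ULM = 52.9°, so LM runs at -1.7° + (180° − 52.9°) = 125° from the x-axis; with |LM| = 18.3, M = L + 18.3·(cos 125°, sin 125°) = (42.8, 13.3). The perpendicularity gives MP at right angles to LM; with |MP| = 14.8 on the right of LM, P = M + 14.8·(0.815, 0.579) = (54.8, 21.9). Then |UP| = |P − U| = 59.1.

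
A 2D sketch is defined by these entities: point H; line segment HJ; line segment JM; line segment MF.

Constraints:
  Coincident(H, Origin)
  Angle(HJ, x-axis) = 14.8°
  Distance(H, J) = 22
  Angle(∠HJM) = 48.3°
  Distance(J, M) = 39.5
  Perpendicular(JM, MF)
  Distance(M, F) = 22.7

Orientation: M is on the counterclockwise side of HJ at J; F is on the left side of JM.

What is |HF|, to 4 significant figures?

25.64

H is at the origin; HJ runs at 14.8° with length 22.0, so J = 22.0·(cos 14.8°, sin 14.8°) = (21.27, 5.620). ∠HJM = 48.3°, so JM runs at 14.8° + (180° − 48.3°) = 146.5° from the x-axis; with |JM| = 39.5, M = J + 39.5·(cos 146.5°, sin 146.5°) = (-11.67, 27.42). The perpendicularity gives MF at right angles to JM; with |MF| = 22.7 on the left of JM, F = M + 22.7·(-0.5519, -0.8339) = (-24.20, 8.492). Then |HF| = |F − H| = 25.64.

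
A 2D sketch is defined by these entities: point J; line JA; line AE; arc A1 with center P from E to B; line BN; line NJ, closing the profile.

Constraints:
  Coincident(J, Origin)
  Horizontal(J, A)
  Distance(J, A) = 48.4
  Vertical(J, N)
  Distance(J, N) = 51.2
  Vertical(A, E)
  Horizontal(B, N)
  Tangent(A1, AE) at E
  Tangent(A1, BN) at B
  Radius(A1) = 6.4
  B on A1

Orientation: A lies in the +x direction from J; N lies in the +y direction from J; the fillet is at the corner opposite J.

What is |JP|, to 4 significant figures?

61.41

J is at the origin; J and A share the same y with |JA| = 48.4 and A on the +x side, so A = (48.40, 0.000). JN is vertical with |JN| = 51.2 and N on the +y side, so N = (0.000, 51.20). The virtual corner opposite J is at (48.40, 51.20). The tangent condition forces PE to be normal to AE and A1 meets BN tangentially, so PB is at right angles to BN, with radius 6.4, so the center P sits 6.4 in from both sides at P = (42.00, 44.80). Then |JP| = |P − J| = 61.41.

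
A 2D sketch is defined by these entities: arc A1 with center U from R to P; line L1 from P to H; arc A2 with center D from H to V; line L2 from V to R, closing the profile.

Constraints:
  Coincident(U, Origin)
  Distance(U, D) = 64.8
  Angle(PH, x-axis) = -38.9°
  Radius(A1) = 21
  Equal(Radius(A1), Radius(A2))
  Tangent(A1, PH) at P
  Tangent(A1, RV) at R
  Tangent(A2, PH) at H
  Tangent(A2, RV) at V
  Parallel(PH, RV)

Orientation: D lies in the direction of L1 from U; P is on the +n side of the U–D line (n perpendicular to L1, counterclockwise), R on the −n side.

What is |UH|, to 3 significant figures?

68.1

Tangency of A1 to both parallel lines with radius 21.0 puts P and R at U ± 21.0·n: P = (13.2, 16.3), R = (-13.2, -16.3). Equal radii place H and V the same way about D: H = D + 21.0·n = (63.6, -24.3), V = D − 21.0·n = (37.2, -57.0). Then |UH| = |H − U| = 68.1.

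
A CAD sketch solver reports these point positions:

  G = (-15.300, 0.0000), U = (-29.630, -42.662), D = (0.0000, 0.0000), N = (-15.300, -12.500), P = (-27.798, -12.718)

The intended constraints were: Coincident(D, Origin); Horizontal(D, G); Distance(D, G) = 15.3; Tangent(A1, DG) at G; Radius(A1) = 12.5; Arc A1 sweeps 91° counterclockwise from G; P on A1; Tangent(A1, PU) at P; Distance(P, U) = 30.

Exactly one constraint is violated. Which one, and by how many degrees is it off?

Tangent(A1, PU) at P — off by 4.50°.

D = (0.00, 0.00) ✓; D.y = 0.00, G.y = 0.00 ✓; |DG| = 15.30 ✓; ∠(NG, GD) = 90.00° ✓; |NG| = 12.50 ✓; bearing(N→P) − bearing(N→G) = 91.00° ✓; |NP| = 12.50 ✓; ∠(NP, PU) = 94.50° ✗; |PU| = 30.00 ✓.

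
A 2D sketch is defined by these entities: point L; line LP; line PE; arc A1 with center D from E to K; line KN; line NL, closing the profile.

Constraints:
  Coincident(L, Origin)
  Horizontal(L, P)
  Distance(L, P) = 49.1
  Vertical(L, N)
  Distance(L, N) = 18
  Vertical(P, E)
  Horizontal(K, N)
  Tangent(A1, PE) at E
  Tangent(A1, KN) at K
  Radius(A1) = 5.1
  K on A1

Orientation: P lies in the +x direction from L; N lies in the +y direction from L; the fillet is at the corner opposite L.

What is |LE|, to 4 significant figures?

50.77

L is at the origin; L and P share the same y with |LP| = 49.1 and P on the +x side, so P = (49.10, 0.000). L and N share the same x with |LN| = 18.0 and N on the +y side, so N = (0.000, 18.00). The virtual corner opposite L is at (49.10, 18.00). The tangent condition forces DE to be normal to PE and tangency of A1 to KN means the radius DK is perpendicular to KN, with radius 5.1, so the center D sits 5.1 in from both sides at D = (44.00, 12.90). That places the tangent points at E = (49.10, 12.90) on PE and K = (44.00, 18.00) on KN. Then |LE| = |E − L| = 50.77.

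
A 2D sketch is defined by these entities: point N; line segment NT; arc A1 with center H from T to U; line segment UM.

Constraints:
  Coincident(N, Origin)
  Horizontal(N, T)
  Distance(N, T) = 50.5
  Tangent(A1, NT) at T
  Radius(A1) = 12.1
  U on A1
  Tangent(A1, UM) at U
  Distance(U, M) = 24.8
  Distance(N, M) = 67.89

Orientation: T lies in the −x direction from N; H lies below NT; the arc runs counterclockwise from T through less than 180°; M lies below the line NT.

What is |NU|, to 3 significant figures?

64.0

Checks: |HU| = 12.10 ✓; ∠(HU, UM) = 90.00° ✓; |UM| = 24.80 ✓; |NM| = 67.89 ✓.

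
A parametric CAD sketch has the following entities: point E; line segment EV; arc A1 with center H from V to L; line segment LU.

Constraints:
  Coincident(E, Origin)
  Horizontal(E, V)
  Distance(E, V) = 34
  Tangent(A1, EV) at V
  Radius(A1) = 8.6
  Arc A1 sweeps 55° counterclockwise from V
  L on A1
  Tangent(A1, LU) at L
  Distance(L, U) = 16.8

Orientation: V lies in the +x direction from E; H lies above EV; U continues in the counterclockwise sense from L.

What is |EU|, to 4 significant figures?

53.59

On A1, V sits at bearing -90° from H; a 55° counterclockwise sweep puts L at bearing -35°, so L = H + 8.6·(cos -35°, sin -35°) = (41.04, 3.667). Since A1 is tangent to LU there, HL ⟂ LU, so LU runs along (−sin -35°, cos -35°); with |LU| = 16.8, U = (50.68, 17.43). Then |EU| = |U − E| = 53.59.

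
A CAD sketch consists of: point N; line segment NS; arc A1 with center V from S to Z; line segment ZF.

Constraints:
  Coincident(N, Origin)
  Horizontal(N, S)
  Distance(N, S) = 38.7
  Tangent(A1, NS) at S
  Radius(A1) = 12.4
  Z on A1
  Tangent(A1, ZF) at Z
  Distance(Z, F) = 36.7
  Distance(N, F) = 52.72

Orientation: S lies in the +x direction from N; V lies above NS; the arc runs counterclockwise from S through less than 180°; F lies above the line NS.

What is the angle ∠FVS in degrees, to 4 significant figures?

155.4°

Checks: |VZ| = 12.40 ✓; ∠(VZ, ZF) = 90.00° ✓; |ZF| = 36.70 ✓; |NF| = 52.72 ✓.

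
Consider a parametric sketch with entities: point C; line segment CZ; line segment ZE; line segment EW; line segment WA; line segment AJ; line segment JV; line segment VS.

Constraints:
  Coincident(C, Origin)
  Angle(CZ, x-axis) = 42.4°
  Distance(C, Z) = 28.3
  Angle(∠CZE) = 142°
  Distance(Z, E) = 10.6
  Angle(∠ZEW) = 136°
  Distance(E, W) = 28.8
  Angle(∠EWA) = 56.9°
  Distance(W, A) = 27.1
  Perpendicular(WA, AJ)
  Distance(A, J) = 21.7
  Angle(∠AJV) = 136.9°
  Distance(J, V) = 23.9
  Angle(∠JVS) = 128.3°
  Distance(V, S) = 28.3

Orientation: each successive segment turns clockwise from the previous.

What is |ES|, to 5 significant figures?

35.492

∠AJV = 136.9° gives JV at 64.200° from the x-axis; with |JV| = 23.9, V = (31.733, 35.715). ∠JVS = 128.3° gives VS at 12.500° from the x-axis; with |VS| = 28.3, S = (59.362, 41.840). Then |ES| = |S − E| = 35.492.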